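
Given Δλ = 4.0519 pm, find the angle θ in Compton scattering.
132.07°

From the Compton formula Δλ = λ_C(1 - cos θ), we can solve for θ:

cos θ = 1 - Δλ/λ_C

Given:
- Δλ = 4.0519 pm
- λ_C = h/(m_e·c) ≈ 2.42631024 pm

cos θ = 1 - 4.0519/2.42631024
cos θ = 1 - 1.669984
cos θ = -0.669984

θ = arccos(-0.669984)
θ = 132.07°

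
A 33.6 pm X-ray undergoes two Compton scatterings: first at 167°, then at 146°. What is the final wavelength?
42.8282 pm

Apply Compton shift twice:

First scattering at θ₁ = 167°:
Δλ₁ = λ_C(1 - cos(167°))
Δλ₁ = 2.4263 × 1.9744
Δλ₁ = 4.7904 pm

After first scattering:
λ₁ = 33.6 + 4.7904 = 38.3904 pm

Second scattering at θ₂ = 146°:
Δλ₂ = λ_C(1 - cos(146°))
Δλ₂ = 2.4263 × 1.8290
Δλ₂ = 4.4378 pm

Final wavelength:
λ₂ = 38.3904 + 4.4378 = 42.8282 pm

Total shift: Δλ_total = 4.7904 + 4.4378 = 9.2282 pm

(Intermediate values are shown rounded; full precision is carried through to the final answer.)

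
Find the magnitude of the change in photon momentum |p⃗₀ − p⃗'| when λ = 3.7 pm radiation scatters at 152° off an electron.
2.5265e-22 kg·m/s

Photon momentum magnitude is p = h/λ.

Initial momentum:
p₀ = h/λ = 6.6261e-34/3.7000e-12 = 1.7908e-22 kg·m/s

After scattering:
λ' = λ + Δλ = 3.7 + 4.5686 = 8.2686 pm
p' = h/λ' = 6.6261e-34/8.2686e-12 = 8.0135e-23 kg·m/s

Momentum is a vector; the scattered photon's direction makes angle θ = 152° with the incident direction. The magnitude of the vector change Δp⃗ = p⃗₀ − p⃗' is found from the law of cosines:
|Δp⃗|² = p₀² + p'² − 2p₀p'cos θ
|Δp⃗|² = (1.7908e-22)² + (8.0135e-23)² − 2·1.7908e-22·8.0135e-23·cos(152°)
|Δp⃗| = 2.5265e-22 kg·m/s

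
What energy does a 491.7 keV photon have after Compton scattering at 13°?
479.8656 keV

First convert energy to wavelength:
λ = hc/E, with hc ≈ 1239.842 keV·pm (i.e. 1239.842 eV·nm)

For E = 491.7 keV = 491700 eV:
λ = 1239.842 keV·pm / 491.7 keV
λ = 2.5215 pm

Calculate the Compton shift:
Δλ = λ_C(1 - cos(13°)) = 2.4263 × 0.0256
Δλ = 0.0622 pm

Final wavelength:
λ' = 2.5215 + 0.0622 = 2.5837 pm

Final energy:
E' = hc/λ' = 1239.842 / 2.5837 = 479.8656 keV

(Intermediate values are shown rounded; full precision is carried through to the final answer.)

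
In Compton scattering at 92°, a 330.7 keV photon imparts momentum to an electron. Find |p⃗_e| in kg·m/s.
2.0915e-22 kg·m/s

The electron is initially at rest, so by conservation of momentum:
p⃗_e = p⃗₀ − p⃗'  (incident photon momentum minus scattered photon momentum)

Photon momentum magnitudes (p = h/λ = E/c):
λ₀ = hc/E₀ = 3.7491 pm → p₀ = h/λ₀ = 1.7674e-22 kg·m/s
Δλ = λ_C(1 − cos 92°) = 2.5110 pm
λ' = 6.2601 pm → p' = h/λ' = 1.0585e-22 kg·m/s

The scattered photon makes angle θ = 92° with the incident direction, so by the law of cosines:
|p⃗_e|² = p₀² + p'² − 2p₀p'cos θ
|p⃗_e|² = (1.7674e-22)² + (1.0585e-22)² − 2·1.7674e-22·1.0585e-22·cos(92°)
|p⃗_e| = 2.0915e-22 kg·m/s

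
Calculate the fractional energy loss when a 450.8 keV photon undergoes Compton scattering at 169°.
0.6361 (or 63.61%)

Calculate initial and final photon energies:

Initial: E₀ = 450.8 keV → λ₀ = 2.7503 pm
Compton shift: Δλ = 4.8080 pm
Final wavelength: λ' = 7.5584 pm
Final energy: E' = 164.0359 keV

Fractional energy loss:
(E₀ - E')/E₀ = (450.8000 - 164.0359)/450.8000
= 286.7641/450.8000
= 0.6361
= 63.61%

(Intermediate values are shown rounded; full precision is carried through to the final answer.)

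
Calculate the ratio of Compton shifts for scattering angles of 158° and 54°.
158° produces the larger shift by a factor of 4.675

Calculate both shifts using Δλ = λ_C(1 - cos θ):

For θ₁ = 54°:
Δλ₁ = 2.4263 × (1 - cos(54°))
Δλ₁ = 2.4263 × 0.4122
Δλ₁ = 1.0002 pm

For θ₂ = 158°:
Δλ₂ = 2.4263 × (1 - cos(158°))
Δλ₂ = 2.4263 × 1.9272
Δλ₂ = 4.6759 pm

The 158° angle produces the larger shift.
Ratio: 4.6759/1.0002 = 4.675

(Intermediate values are shown rounded; full precision is carried through to the final answer.)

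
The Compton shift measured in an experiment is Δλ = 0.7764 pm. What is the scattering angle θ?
47.16°

From the Compton formula Δλ = λ_C(1 - cos θ), we can solve for θ:

cos θ = 1 - Δλ/λ_C

Given:
- Δλ = 0.7764 pm
- λ_C = h/(m_e·c) ≈ 2.42631024 pm

cos θ = 1 - 0.7764/2.42631024
cos θ = 1 - 0.319992
cos θ = 0.680008

θ = arccos(0.680008)
θ = 47.16°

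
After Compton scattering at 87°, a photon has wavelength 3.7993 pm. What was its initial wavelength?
1.5000 pm

From λ' = λ + Δλ, we have λ = λ' - Δλ

First calculate the Compton shift:
Δλ = λ_C(1 - cos θ)
Δλ = 2.4263 × (1 - cos(87°))
Δλ = 2.4263 × 0.9477
Δλ = 2.2993 pm

Initial wavelength:
λ = λ' - Δλ
λ = 3.7993 - 2.2993
λ = 1.5000 pm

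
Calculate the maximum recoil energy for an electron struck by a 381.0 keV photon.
228.0615 keV

Maximum energy transfer occurs at θ = 180° (backscattering).

Initial photon: E₀ = 381.0 keV → λ₀ = 3.2542 pm

Maximum Compton shift (at 180°):
Δλ_max = 2λ_C = 2 × 2.4263 = 4.8526 pm

Final wavelength:
λ' = 3.2542 + 4.8526 = 8.1068 pm

Minimum photon energy (maximum energy to electron):
E'_min = hc/λ' = 152.9385 keV

Maximum electron kinetic energy:
K_max = E₀ - E'_min = 381.0000 - 152.9385 = 228.0615 keV

(Intermediate values are shown rounded; full precision is carried through to the final answer.)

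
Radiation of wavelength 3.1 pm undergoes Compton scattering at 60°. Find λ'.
4.3132 pm

Using the Compton formula: λ' = λ + λ_C(1 − cos θ)

For θ = 60°, cos θ = 1/2 (exact) = 0.5000, so:
1 − cos 60° = 1 − (1/2) = 0.5000

Δλ = λ_C × 0.5000 = 2.4263 × 0.5000 = 1.2132 pm

λ' = 3.1 + 1.2132 = 4.3132 pm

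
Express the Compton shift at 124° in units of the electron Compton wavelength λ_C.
1.5592 λ_C

The Compton shift formula is:
Δλ = λ_C(1 - cos θ)

Dividing both sides by λ_C:
Δλ/λ_C = 1 - cos θ

For θ = 124°:
Δλ/λ_C = 1 - cos(124°)
Δλ/λ_C = 1 - -0.5592
Δλ/λ_C = 1.5592

This means the shift is 1.5592 × λ_C = 3.7831 pm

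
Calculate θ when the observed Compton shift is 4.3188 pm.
141.26°

From the Compton formula Δλ = λ_C(1 - cos θ), we can solve for θ:

cos θ = 1 - Δλ/λ_C

Given:
- Δλ = 4.3188 pm
- λ_C = h/(m_e·c) ≈ 2.42631024 pm

cos θ = 1 - 4.3188/2.42631024
cos θ = 1 - 1.779987
cos θ = -0.779987

θ = arccos(-0.779987)
θ = 141.26°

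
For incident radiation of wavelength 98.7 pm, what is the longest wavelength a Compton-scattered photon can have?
103.5526 pm (at θ = 180°)

The Compton shift is Δλ = λ_C(1 − cos θ).

Since cos θ ranges from −1 to 1, the factor (1 − cos θ) ranges from 0 to 2; the maximum shift occurs at θ = 180° (backscattering):
Δλ_max = 2λ_C = 2 × 2.4263 pm = 4.8526 pm

Maximum scattered wavelength:
λ'_max = λ₀ + Δλ_max = 98.7 + 4.8526 = 103.5526 pm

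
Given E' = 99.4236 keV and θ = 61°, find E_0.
110.5000 keV

Convert final energy to wavelength (hc ≈ 1239.842 keV·pm):
λ' = hc/E' = 1239.842 / 99.4236 = 12.4703 pm

Calculate the Compton shift:
Δλ = λ_C(1 - cos(61°))
Δλ = 2.4263 × (1 - cos(61°))
Δλ = 1.2500 pm

Initial wavelength:
λ = λ' - Δλ = 12.4703 - 1.2500 = 11.2203 pm

Initial energy:
E = hc/λ = 1239.842 / 11.2203 = 110.5000 keV

(Intermediate values are shown rounded; full precision is carried through to the final answer.)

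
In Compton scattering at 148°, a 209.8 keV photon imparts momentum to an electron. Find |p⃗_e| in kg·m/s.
1.6959e-22 kg·m/s

The electron is initially at rest, so by conservation of momentum:
p⃗_e = p⃗₀ − p⃗'  (incident photon momentum minus scattered photon momentum)

Photon momentum magnitudes (p = h/λ = E/c):
λ₀ = hc/E₀ = 5.9096 pm → p₀ = h/λ₀ = 1.1212e-22 kg·m/s
Δλ = λ_C(1 − cos 148°) = 4.4839 pm
λ' = 10.3936 pm → p' = h/λ' = 6.3752e-23 kg·m/s

The scattered photon makes angle θ = 148° with the incident direction, so by the law of cosines:
|p⃗_e|² = p₀² + p'² − 2p₀p'cos θ
|p⃗_e|² = (1.1212e-22)² + (6.3752e-23)² − 2·1.1212e-22·6.3752e-23·cos(148°)
|p⃗_e| = 1.6959e-22 kg·m/s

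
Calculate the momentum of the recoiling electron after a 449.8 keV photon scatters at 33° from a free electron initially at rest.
1.3123e-22 kg·m/s

The electron is initially at rest, so by conservation of momentum:
p⃗_e = p⃗₀ − p⃗'  (incident photon momentum minus scattered photon momentum)

Photon momentum magnitudes (p = h/λ = E/c):
λ₀ = hc/E₀ = 2.7564 pm → p₀ = h/λ₀ = 2.4039e-22 kg·m/s
Δλ = λ_C(1 − cos 33°) = 0.3914 pm
λ' = 3.1479 pm → p' = h/λ' = 2.1049e-22 kg·m/s

The scattered photon makes angle θ = 33° with the incident direction, so by the law of cosines:
|p⃗_e|² = p₀² + p'² − 2p₀p'cos θ
|p⃗_e|² = (2.4039e-22)² + (2.1049e-22)² − 2·2.4039e-22·2.1049e-22·cos(33°)
|p⃗_e| = 1.3123e-22 kg·m/s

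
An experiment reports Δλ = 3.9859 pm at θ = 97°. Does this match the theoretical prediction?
No, inconsistent

Calculate the expected shift for θ = 97°:

Δλ_expected = λ_C(1 - cos(97°))
Δλ_expected = 2.4263 × (1 - cos(97°))
Δλ_expected = 2.4263 × 1.1219
Δλ_expected = 2.7220 pm

Given shift: 3.9859 pm
Expected shift: 2.7220 pm
Difference: 1.2639 pm

The values do not match. The given shift corresponds to θ ≈ 130.0°, not 97°.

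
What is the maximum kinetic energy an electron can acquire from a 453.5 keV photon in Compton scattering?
290.0739 keV

Maximum energy transfer occurs at θ = 180° (backscattering).

Initial photon: E₀ = 453.5 keV → λ₀ = 2.7339 pm

Maximum Compton shift (at 180°):
Δλ_max = 2λ_C = 2 × 2.4263 = 4.8526 pm

Final wavelength:
λ' = 2.7339 + 4.8526 = 7.5866 pm

Minimum photon energy (maximum energy to electron):
E'_min = hc/λ' = 163.4261 keV

Maximum electron kinetic energy:
K_max = E₀ - E'_min = 453.5000 - 163.4261 = 290.0739 keV

(Intermediate values are shown rounded; full precision is carried through to the final answer.)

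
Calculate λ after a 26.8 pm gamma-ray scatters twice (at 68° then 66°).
29.7568 pm

Apply Compton shift twice:

First scattering at θ₁ = 68°:
Δλ₁ = λ_C(1 - cos(68°))
Δλ₁ = 2.4263 × 0.6254
Δλ₁ = 1.5174 pm

After first scattering:
λ₁ = 26.8 + 1.5174 = 28.3174 pm

Second scattering at θ₂ = 66°:
Δλ₂ = λ_C(1 - cos(66°))
Δλ₂ = 2.4263 × 0.5933
Δλ₂ = 1.4394 pm

Final wavelength:
λ₂ = 28.3174 + 1.4394 = 29.7568 pm

Total shift: Δλ_total = 1.5174 + 1.4394 = 2.9568 pm

(Intermediate values are shown rounded; full precision is carried through to the final answer.)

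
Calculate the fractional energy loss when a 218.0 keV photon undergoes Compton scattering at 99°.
0.3304 (or 33.04%)

Calculate initial and final photon energies:

Initial: E₀ = 218.0 keV → λ₀ = 5.6873 pm
Compton shift: Δλ = 2.8059 pm
Final wavelength: λ' = 8.4932 pm
Final energy: E' = 145.9802 keV

Fractional energy loss:
(E₀ - E')/E₀ = (218.0000 - 145.9802)/218.0000
= 72.0198/218.0000
= 0.3304
= 33.04%

(Intermediate values are shown rounded; full precision is carried through to the final answer.)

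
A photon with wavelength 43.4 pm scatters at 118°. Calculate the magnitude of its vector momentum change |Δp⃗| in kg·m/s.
2.5187e-23 kg·m/s

Photon momentum magnitude is p = h/λ.

Initial momentum:
p₀ = h/λ = 6.6261e-34/4.3400e-11 = 1.5267e-23 kg·m/s

After scattering:
λ' = λ + Δλ = 43.4 + 3.5654 = 46.9654 pm
p' = h/λ' = 6.6261e-34/4.6965e-11 = 1.4108e-23 kg·m/s

Momentum is a vector; the scattered photon's direction makes angle θ = 118° with the incident direction. The magnitude of the vector change Δp⃗ = p⃗₀ − p⃗' is found from the law of cosines:
|Δp⃗|² = p₀² + p'² − 2p₀p'cos θ
|Δp⃗|² = (1.5267e-23)² + (1.4108e-23)² − 2·1.5267e-23·1.4108e-23·cos(118°)
|Δp⃗| = 2.5187e-23 kg·m/s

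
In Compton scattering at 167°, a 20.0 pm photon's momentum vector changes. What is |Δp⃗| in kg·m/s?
5.9478e-23 kg·m/s

Photon momentum magnitude is p = h/λ.

Initial momentum:
p₀ = h/λ = 6.6261e-34/2.0000e-11 = 3.3130e-23 kg·m/s

After scattering:
λ' = λ + Δλ = 20.0 + 4.7904 = 24.7904 pm
p' = h/λ' = 6.6261e-34/2.4790e-11 = 2.6728e-23 kg·m/s

Momentum is a vector; the scattered photon's direction makes angle θ = 167° with the incident direction. The magnitude of the vector change Δp⃗ = p⃗₀ − p⃗' is found from the law of cosines:
|Δp⃗|² = p₀² + p'² − 2p₀p'cos θ
|Δp⃗|² = (3.3130e-23)² + (2.6728e-23)² − 2·3.3130e-23·2.6728e-23·cos(167°)
|Δp⃗| = 5.9478e-23 kg·m/s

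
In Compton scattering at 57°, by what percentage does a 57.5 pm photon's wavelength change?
1.9215%

Calculate the Compton shift:
Δλ = λ_C(1 - cos(57°))
Δλ = 2.4263 × (1 - cos(57°))
Δλ = 2.4263 × 0.4554
Δλ = 1.1048 pm

Percentage change:
(Δλ/λ₀) × 100 = (1.1048/57.5) × 100
= 1.9215%

(Intermediate values are shown rounded; full precision is carried through to the final answer.)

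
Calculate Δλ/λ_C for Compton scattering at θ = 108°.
1.3090 λ_C

The Compton shift formula is:
Δλ = λ_C(1 - cos θ)

Dividing both sides by λ_C:
Δλ/λ_C = 1 - cos θ

For θ = 108°:
Δλ/λ_C = 1 - cos(108°)
Δλ/λ_C = 1 - -0.3090
Δλ/λ_C = 1.3090

This means the shift is 1.3090 × λ_C = 3.1761 pm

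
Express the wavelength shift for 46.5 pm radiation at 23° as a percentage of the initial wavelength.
0.4148%

Calculate the Compton shift:
Δλ = λ_C(1 - cos(23°))
Δλ = 2.4263 × (1 - cos(23°))
Δλ = 2.4263 × 0.0795
Δλ = 0.1929 pm

Percentage change:
(Δλ/λ₀) × 100 = (0.1929/46.5) × 100
= 0.4148%

(Intermediate values are shown rounded; full precision is carried through to the final answer.)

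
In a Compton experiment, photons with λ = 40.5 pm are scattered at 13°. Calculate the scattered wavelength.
40.5622 pm

Using the Compton scattering formula:
λ' = λ + Δλ = λ + λ_C(1 - cos θ)

Given:
- Initial wavelength λ = 40.5 pm
- Scattering angle θ = 13°
- Compton wavelength λ_C ≈ 2.4263 pm

Calculate the shift:
Δλ = 2.4263 × (1 - cos(13°))
Δλ = 2.4263 × 0.0256
Δλ = 0.0622 pm

Final wavelength:
λ' = 40.5 + 0.0622 = 40.5622 pm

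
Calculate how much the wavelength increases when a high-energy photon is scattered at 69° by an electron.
1.5568 pm

Using the Compton scattering formula:
Δλ = λ_C(1 - cos θ)

where λ_C = h/(m_e·c) ≈ 2.4263 pm is the Compton wavelength of an electron.

For θ = 69°:
cos(69°) = 0.3584
1 - cos(69°) = 0.6416

Δλ = 2.4263 × 0.6416
Δλ = 1.5568 pm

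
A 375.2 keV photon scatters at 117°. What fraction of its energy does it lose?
0.5163 (or 51.63%)

Calculate initial and final photon energies:

Initial: E₀ = 375.2 keV → λ₀ = 3.3045 pm
Compton shift: Δλ = 3.5278 pm
Final wavelength: λ' = 6.8323 pm
Final energy: E' = 181.4673 keV

Fractional energy loss:
(E₀ - E')/E₀ = (375.2000 - 181.4673)/375.2000
= 193.7327/375.2000
= 0.5163
= 51.63%

(Intermediate values are shown rounded; full precision is carried through to the final answer.)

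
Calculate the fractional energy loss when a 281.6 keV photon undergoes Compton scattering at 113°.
0.4339 (or 43.39%)

Calculate initial and final photon energies:

Initial: E₀ = 281.6 keV → λ₀ = 4.4028 pm
Compton shift: Δλ = 3.3743 pm
Final wavelength: λ' = 7.7772 pm
Final energy: E' = 159.4202 keV

Fractional energy loss:
(E₀ - E')/E₀ = (281.6000 - 159.4202)/281.6000
= 122.1798/281.6000
= 0.4339
= 43.39%

(Intermediate values are shown rounded; full precision is carried through to the final answer.)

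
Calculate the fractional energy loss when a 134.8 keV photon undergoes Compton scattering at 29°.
0.0320 (or 3.20%)

Calculate initial and final photon energies:

Initial: E₀ = 134.8 keV → λ₀ = 9.1976 pm
Compton shift: Δλ = 0.3042 pm
Final wavelength: λ' = 9.5019 pm
Final energy: E' = 130.4842 keV

Fractional energy loss:
(E₀ - E')/E₀ = (134.8000 - 130.4842)/134.8000
= 4.3158/134.8000
= 0.0320
= 3.20%

(Intermediate values are shown rounded; full precision is carried through to the final answer.)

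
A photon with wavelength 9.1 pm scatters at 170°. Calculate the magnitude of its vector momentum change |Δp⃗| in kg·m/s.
1.1999e-22 kg·m/s

Photon momentum magnitude is p = h/λ.

Initial momentum:
p₀ = h/λ = 6.6261e-34/9.1000e-12 = 7.2814e-23 kg·m/s

After scattering:
λ' = λ + Δλ = 9.1 + 4.8158 = 13.9158 pm
p' = h/λ' = 6.6261e-34/1.3916e-11 = 4.7616e-23 kg·m/s

Momentum is a vector; the scattered photon's direction makes angle θ = 170° with the incident direction. The magnitude of the vector change Δp⃗ = p⃗₀ − p⃗' is found from the law of cosines:
|Δp⃗|² = p₀² + p'² − 2p₀p'cos θ
|Δp⃗|² = (7.2814e-23)² + (4.7616e-23)² − 2·7.2814e-23·4.7616e-23·cos(170°)
|Δp⃗| = 1.1999e-22 kg·m/s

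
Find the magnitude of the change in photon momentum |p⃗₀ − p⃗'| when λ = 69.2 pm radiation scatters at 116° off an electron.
1.5853e-23 kg·m/s

Photon momentum magnitude is p = h/λ.

Initial momentum:
p₀ = h/λ = 6.6261e-34/6.9200e-11 = 9.5752e-24 kg·m/s

After scattering:
λ' = λ + Δλ = 69.2 + 3.4899 = 72.6899 pm
p' = h/λ' = 6.6261e-34/7.2690e-11 = 9.1155e-24 kg·m/s

Momentum is a vector; the scattered photon's direction makes angle θ = 116° with the incident direction. The magnitude of the vector change Δp⃗ = p⃗₀ − p⃗' is found from the law of cosines:
|Δp⃗|² = p₀² + p'² − 2p₀p'cos θ
|Δp⃗|² = (9.5752e-24)² + (9.1155e-24)² − 2·9.5752e-24·9.1155e-24·cos(116°)
|Δp⃗| = 1.5853e-23 kg·m/s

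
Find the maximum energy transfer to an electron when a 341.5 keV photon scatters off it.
195.3473 keV

Maximum energy transfer occurs at θ = 180° (backscattering).

Initial photon: E₀ = 341.5 keV → λ₀ = 3.6306 pm

Maximum Compton shift (at 180°):
Δλ_max = 2λ_C = 2 × 2.4263 = 4.8526 pm

Final wavelength:
λ' = 3.6306 + 4.8526 = 8.4832 pm

Minimum photon energy (maximum energy to electron):
E'_min = hc/λ' = 146.1527 keV

Maximum electron kinetic energy:
K_max = E₀ - E'_min = 341.5000 - 146.1527 = 195.3473 keV

(Intermediate values are shown rounded; full precision is carried through to the final answer.)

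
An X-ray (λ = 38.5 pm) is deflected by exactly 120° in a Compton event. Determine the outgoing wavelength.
42.1395 pm

Using the Compton formula: λ' = λ + λ_C(1 − cos θ)

For θ = 120°, cos θ = -1/2 (exact) = -0.5000, so:
1 − cos 120° = 1 − (-1/2) = 1.5000

Δλ = λ_C × 1.5000 = 2.4263 × 1.5000 = 3.6395 pm

λ' = 38.5 + 3.6395 = 42.1395 pm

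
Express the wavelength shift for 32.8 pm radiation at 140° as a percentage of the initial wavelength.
13.0639%

Calculate the Compton shift:
Δλ = λ_C(1 - cos(140°))
Δλ = 2.4263 × (1 - cos(140°))
Δλ = 2.4263 × 1.7660
Δλ = 4.2850 pm

Percentage change:
(Δλ/λ₀) × 100 = (4.2850/32.8) × 100
= 13.0639%

(Intermediate values are shown rounded; full precision is carried through to the final answer.)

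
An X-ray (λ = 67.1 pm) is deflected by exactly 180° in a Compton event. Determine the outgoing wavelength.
71.9526 pm

Using the Compton formula: λ' = λ + λ_C(1 − cos θ)

For θ = 180°, cos θ = -1 (exact) = -1.0000, so:
1 − cos 180° = 1 − (-1) = 2.0000

Δλ = λ_C × 2.0000 = 2.4263 × 2.0000 = 4.8526 pm

λ' = 67.1 + 4.8526 = 71.9526 pm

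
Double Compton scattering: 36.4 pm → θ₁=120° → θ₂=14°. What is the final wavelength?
40.1115 pm

Apply Compton shift twice:

First scattering at θ₁ = 120°:
Δλ₁ = λ_C(1 - cos(120°))
Δλ₁ = 2.4263 × 1.5000
Δλ₁ = 3.6395 pm

After first scattering:
λ₁ = 36.4 + 3.6395 = 40.0395 pm

Second scattering at θ₂ = 14°:
Δλ₂ = λ_C(1 - cos(14°))
Δλ₂ = 2.4263 × 0.0297
Δλ₂ = 0.0721 pm

Final wavelength:
λ₂ = 40.0395 + 0.0721 = 40.1115 pm

Total shift: Δλ_total = 3.6395 + 0.0721 = 3.7115 pm

(Intermediate values are shown rounded; full precision is carried through to the final answer.)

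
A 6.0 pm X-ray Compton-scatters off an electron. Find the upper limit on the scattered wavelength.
10.8526 pm (at θ = 180°)

The Compton shift is Δλ = λ_C(1 − cos θ).

Since cos θ ranges from −1 to 1, the factor (1 − cos θ) ranges from 0 to 2; the maximum shift occurs at θ = 180° (backscattering):
Δλ_max = 2λ_C = 2 × 2.4263 pm = 4.8526 pm

Maximum scattered wavelength:
λ'_max = λ₀ + Δλ_max = 6.0 + 4.8526 = 10.8526 pm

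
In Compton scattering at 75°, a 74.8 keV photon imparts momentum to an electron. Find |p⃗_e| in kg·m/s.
4.6393e-23 kg·m/s

The electron is initially at rest, so by conservation of momentum:
p⃗_e = p⃗₀ − p⃗'  (incident photon momentum minus scattered photon momentum)

Photon momentum magnitudes (p = h/λ = E/c):
λ₀ = hc/E₀ = 16.5754 pm → p₀ = h/λ₀ = 3.9975e-23 kg·m/s
Δλ = λ_C(1 − cos 75°) = 1.7983 pm
λ' = 18.3738 pm → p' = h/λ' = 3.6063e-23 kg·m/s

The scattered photon makes angle θ = 75° with the incident direction, so by the law of cosines:
|p⃗_e|² = p₀² + p'² − 2p₀p'cos θ
|p⃗_e|² = (3.9975e-23)² + (3.6063e-23)² − 2·3.9975e-23·3.6063e-23·cos(75°)
|p⃗_e| = 4.6393e-23 kg·m/s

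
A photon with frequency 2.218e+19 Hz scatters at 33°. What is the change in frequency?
6.243e+17 Hz (decrease)

Convert frequency to wavelength (c = 299792458 m/s):
λ₀ = c/f₀ = 299792458/2.218e+19 = 1.3516342e-11 m = 13.5163 pm

Calculate Compton shift:
Δλ = λ_C(1 - cos(33°)) = 0.3914 pm

Final wavelength:
λ' = λ₀ + Δλ = 13.5163 + 0.3914 = 13.9078 pm

Final frequency:
f' = c/λ' = 299792458/1.3907777e-11 = 2.1555743e+19 Hz

Frequency shift (decrease):
Δf = f₀ - f' = 2.218e+19 - 2.1555743e+19 = 6.243e+17 Hz

(Intermediate values are shown rounded; full precision is carried through to the final answer.)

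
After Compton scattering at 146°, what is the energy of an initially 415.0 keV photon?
166.9735 keV

First convert energy to wavelength:
λ = hc/E, with hc ≈ 1239.842 keV·pm (i.e. 1239.842 eV·nm)

For E = 415.0 keV = 415000 eV:
λ = 1239.842 keV·pm / 415.0 keV
λ = 2.9876 pm

Calculate the Compton shift:
Δλ = λ_C(1 - cos(146°)) = 2.4263 × 1.8290
Δλ = 4.4378 pm

Final wavelength:
λ' = 2.9876 + 4.4378 = 7.4254 pm

Final energy:
E' = hc/λ' = 1239.842 / 7.4254 = 166.9735 keV

(Intermediate values are shown rounded; full precision is carried through to the final answer.)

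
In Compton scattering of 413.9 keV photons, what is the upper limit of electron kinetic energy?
255.9207 keV

Maximum energy transfer occurs at θ = 180° (backscattering).

Initial photon: E₀ = 413.9 keV → λ₀ = 2.9955 pm

Maximum Compton shift (at 180°):
Δλ_max = 2λ_C = 2 × 2.4263 = 4.8526 pm

Final wavelength:
λ' = 2.9955 + 4.8526 = 7.8481 pm

Minimum photon energy (maximum energy to electron):
E'_min = hc/λ' = 157.9793 keV

Maximum electron kinetic energy:
K_max = E₀ - E'_min = 413.9000 - 157.9793 = 255.9207 keV

(Intermediate values are shown rounded; full precision is carried through to the final answer.)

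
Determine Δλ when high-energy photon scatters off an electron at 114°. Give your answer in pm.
3.4132 pm

Using the Compton scattering formula:
Δλ = λ_C(1 - cos θ)

where λ_C = h/(m_e·c) ≈ 2.4263 pm is the Compton wavelength of an electron.

For θ = 114°:
cos(114°) = -0.4067
1 - cos(114°) = 1.4067

Δλ = 2.4263 × 1.4067
Δλ = 3.4132 pm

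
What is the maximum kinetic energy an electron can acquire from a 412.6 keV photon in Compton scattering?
254.8105 keV

Maximum energy transfer occurs at θ = 180° (backscattering).

Initial photon: E₀ = 412.6 keV → λ₀ = 3.0049 pm

Maximum Compton shift (at 180°):
Δλ_max = 2λ_C = 2 × 2.4263 = 4.8526 pm

Final wavelength:
λ' = 3.0049 + 4.8526 = 7.8576 pm

Minimum photon energy (maximum energy to electron):
E'_min = hc/λ' = 157.7895 keV

Maximum electron kinetic energy:
K_max = E₀ - E'_min = 412.6000 - 157.7895 = 254.8105 keV

(Intermediate values are shown rounded; full precision is carried through to the final answer.)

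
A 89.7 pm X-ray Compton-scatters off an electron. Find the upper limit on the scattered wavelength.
94.5526 pm (at θ = 180°)

The Compton shift is Δλ = λ_C(1 − cos θ).

Since cos θ ranges from −1 to 1, the factor (1 − cos θ) ranges from 0 to 2; the maximum shift occurs at θ = 180° (backscattering):
Δλ_max = 2λ_C = 2 × 2.4263 pm = 4.8526 pm

Maximum scattered wavelength:
λ'_max = λ₀ + Δλ_max = 89.7 + 4.8526 = 94.5526 pm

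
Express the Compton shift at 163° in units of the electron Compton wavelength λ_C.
1.9563 λ_C

The Compton shift formula is:
Δλ = λ_C(1 - cos θ)

Dividing both sides by λ_C:
Δλ/λ_C = 1 - cos θ

For θ = 163°:
Δλ/λ_C = 1 - cos(163°)
Δλ/λ_C = 1 - -0.9563
Δλ/λ_C = 1.9563

This means the shift is 1.9563 × λ_C = 4.7466 pm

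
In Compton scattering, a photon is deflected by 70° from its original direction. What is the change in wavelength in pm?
1.5965 pm

Using the Compton scattering formula:
Δλ = λ_C(1 - cos θ)

where λ_C = h/(m_e·c) ≈ 2.4263 pm is the Compton wavelength of an electron.

For θ = 70°:
cos(70°) = 0.3420
1 - cos(70°) = 0.6580

Δλ = 2.4263 × 0.6580
Δλ = 1.5965 pm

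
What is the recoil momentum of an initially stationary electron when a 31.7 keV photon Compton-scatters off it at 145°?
3.0680e-23 kg·m/s

The electron is initially at rest, so by conservation of momentum:
p⃗_e = p⃗₀ − p⃗'  (incident photon momentum minus scattered photon momentum)

Photon momentum magnitudes (p = h/λ = E/c):
λ₀ = hc/E₀ = 39.1117 pm → p₀ = h/λ₀ = 1.6941e-23 kg·m/s
Δλ = λ_C(1 − cos 145°) = 4.4138 pm
λ' = 43.5256 pm → p' = h/λ' = 1.5223e-23 kg·m/s

The scattered photon makes angle θ = 145° with the incident direction, so by the law of cosines:
|p⃗_e|² = p₀² + p'² − 2p₀p'cos θ
|p⃗_e|² = (1.6941e-23)² + (1.5223e-23)² − 2·1.6941e-23·1.5223e-23·cos(145°)
|p⃗_e| = 3.0680e-23 kg·m/s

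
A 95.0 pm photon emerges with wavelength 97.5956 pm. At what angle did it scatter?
94.00°

First find the wavelength shift:
Δλ = λ' - λ = 97.5956 - 95.0 = 2.5956 pm

Using Δλ = λ_C(1 - cos θ), with λ_C = h/(m_e·c) ≈ 2.42631024 pm:
cos θ = 1 - Δλ/λ_C
cos θ = 1 - 2.5956/2.42631024
cos θ = -0.069773

θ = arccos(-0.069773)
θ = 94.00°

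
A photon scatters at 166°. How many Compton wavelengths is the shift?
1.9703 λ_C

The Compton shift formula is:
Δλ = λ_C(1 - cos θ)

Dividing both sides by λ_C:
Δλ/λ_C = 1 - cos θ

For θ = 166°:
Δλ/λ_C = 1 - cos(166°)
Δλ/λ_C = 1 - -0.9703
Δλ/λ_C = 1.9703

This means the shift is 1.9703 × λ_C = 4.7805 pm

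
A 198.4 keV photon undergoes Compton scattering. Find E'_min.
111.6791 keV (at θ = 180°)

The scattered photon has minimum energy when its wavelength is maximum, i.e., when the Compton shift Δλ = λ_C(1 − cos θ) is maximum. This occurs at θ = 180° (backscattering), giving Δλ_max = 2λ_C = 4.8526 pm.

Initial wavelength: λ₀ = hc/E₀ = 6.2492 pm
Maximum final wavelength: λ'_max = λ₀ + 2λ_C = 6.2492 + 4.8526 = 11.1018 pm
Minimum final energy: E'_min = hc/λ'_max = 111.6791 keV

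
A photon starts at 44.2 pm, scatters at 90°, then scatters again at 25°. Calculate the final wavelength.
46.8536 pm

Apply Compton shift twice:

First scattering at θ₁ = 90°:
Δλ₁ = λ_C(1 - cos(90°))
Δλ₁ = 2.4263 × 1.0000
Δλ₁ = 2.4263 pm

After first scattering:
λ₁ = 44.2 + 2.4263 = 46.6263 pm

Second scattering at θ₂ = 25°:
Δλ₂ = λ_C(1 - cos(25°))
Δλ₂ = 2.4263 × 0.0937
Δλ₂ = 0.2273 pm

Final wavelength:
λ₂ = 46.6263 + 0.2273 = 46.8536 pm

Total shift: Δλ_total = 2.4263 + 0.2273 = 2.6536 pm

(Intermediate values are shown rounded; full precision is carried through to the final answer.)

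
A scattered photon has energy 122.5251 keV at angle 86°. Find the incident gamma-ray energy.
157.7001 keV

Convert final energy to wavelength (hc ≈ 1239.842 keV·pm):
λ' = hc/E' = 1239.842 / 122.5251 = 10.1191 pm

Calculate the Compton shift:
Δλ = λ_C(1 - cos(86°))
Δλ = 2.4263 × (1 - cos(86°))
Δλ = 2.2571 pm

Initial wavelength:
λ = λ' - Δλ = 10.1191 - 2.2571 = 7.8620 pm

Initial energy:
E = hc/λ = 1239.842 / 7.8620 = 157.7001 keV

(Intermediate values are shown rounded; full precision is carried through to the final answer.)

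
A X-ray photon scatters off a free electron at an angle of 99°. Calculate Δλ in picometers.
2.8059 pm

Using the Compton scattering formula:
Δλ = λ_C(1 - cos θ)

where λ_C = h/(m_e·c) ≈ 2.4263 pm is the Compton wavelength of an electron.

For θ = 99°:
cos(99°) = -0.1564
1 - cos(99°) = 1.1564

Δλ = 2.4263 × 1.1564
Δλ = 2.8059 pm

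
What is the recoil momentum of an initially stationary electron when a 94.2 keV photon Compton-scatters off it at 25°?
2.1624e-23 kg·m/s

The electron is initially at rest, so by conservation of momentum:
p⃗_e = p⃗₀ − p⃗'  (incident photon momentum minus scattered photon momentum)

Photon momentum magnitudes (p = h/λ = E/c):
λ₀ = hc/E₀ = 13.1618 pm → p₀ = h/λ₀ = 5.0343e-23 kg·m/s
Δλ = λ_C(1 − cos 25°) = 0.2273 pm
λ' = 13.3891 pm → p' = h/λ' = 4.9488e-23 kg·m/s

The scattered photon makes angle θ = 25° with the incident direction, so by the law of cosines:
|p⃗_e|² = p₀² + p'² − 2p₀p'cos θ
|p⃗_e|² = (5.0343e-23)² + (4.9488e-23)² − 2·5.0343e-23·4.9488e-23·cos(25°)
|p⃗_e| = 2.1624e-23 kg·m/s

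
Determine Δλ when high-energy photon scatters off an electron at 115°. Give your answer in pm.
3.4517 pm

Using the Compton scattering formula:
Δλ = λ_C(1 - cos θ)

where λ_C = h/(m_e·c) ≈ 2.4263 pm is the Compton wavelength of an electron.

For θ = 115°:
cos(115°) = -0.4226
1 - cos(115°) = 1.4226

Δλ = 2.4263 × 1.4226
Δλ = 3.4517 pm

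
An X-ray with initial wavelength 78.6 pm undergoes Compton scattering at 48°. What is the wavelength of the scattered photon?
79.4028 pm

Using the Compton scattering formula:
λ' = λ + Δλ = λ + λ_C(1 - cos θ)

Given:
- Initial wavelength λ = 78.6 pm
- Scattering angle θ = 48°
- Compton wavelength λ_C ≈ 2.4263 pm

Calculate the shift:
Δλ = 2.4263 × (1 - cos(48°))
Δλ = 2.4263 × 0.3309
Δλ = 0.8028 pm

Final wavelength:
λ' = 78.6 + 0.8028 = 79.4028 pm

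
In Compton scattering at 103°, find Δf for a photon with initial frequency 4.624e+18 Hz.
2.027e+17 Hz (decrease)

Convert frequency to wavelength (c = 299792458 m/s):
λ₀ = c/f₀ = 299792458/4.624e+18 = 6.4834009e-11 m = 64.8340 pm

Calculate Compton shift:
Δλ = λ_C(1 - cos(103°)) = 2.9721 pm

Final wavelength:
λ' = λ₀ + Δλ = 64.8340 + 2.9721 = 67.8061 pm

Final frequency:
f' = c/λ' = 299792458/6.7806120e-11 = 4.4213186e+18 Hz

Frequency shift (decrease):
Δf = f₀ - f' = 4.624e+18 - 4.4213186e+18 = 2.027e+17 Hz

(Intermediate values are shown rounded; full precision is carried through to the final answer.)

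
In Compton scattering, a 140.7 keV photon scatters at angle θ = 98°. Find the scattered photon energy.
107.1051 keV

First convert energy to wavelength:
λ = hc/E, with hc ≈ 1239.842 keV·pm (i.e. 1239.842 eV·nm)

For E = 140.7 keV = 140700 eV:
λ = 1239.842 keV·pm / 140.7 keV
λ = 8.8120 pm

Calculate the Compton shift:
Δλ = λ_C(1 - cos(98°)) = 2.4263 × 1.1392
Δλ = 2.7640 pm

Final wavelength:
λ' = 8.8120 + 2.7640 = 11.5759 pm

Final energy:
E' = hc/λ' = 1239.842 / 11.5759 = 107.1051 keV

(Intermediate values are shown rounded; full precision is carried through to the final answer.)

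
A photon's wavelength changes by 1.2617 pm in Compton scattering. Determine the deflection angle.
61.32°

From the Compton formula Δλ = λ_C(1 - cos θ), we can solve for θ:

cos θ = 1 - Δλ/λ_C

Given:
- Δλ = 1.2617 pm
- λ_C = h/(m_e·c) ≈ 2.42631024 pm

cos θ = 1 - 1.2617/2.42631024
cos θ = 1 - 0.520008
cos θ = 0.479992

θ = arccos(0.479992)
θ = 61.32°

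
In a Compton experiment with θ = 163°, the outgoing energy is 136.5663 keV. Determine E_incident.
286.2002 keV

Convert final energy to wavelength (hc ≈ 1239.842 keV·pm):
λ' = hc/E' = 1239.842 / 136.5663 = 9.0787 pm

Calculate the Compton shift:
Δλ = λ_C(1 - cos(163°))
Δλ = 2.4263 × (1 - cos(163°))
Δλ = 4.7466 pm

Initial wavelength:
λ = λ' - Δλ = 9.0787 - 4.7466 = 4.3321 pm

Initial energy:
E = hc/λ = 1239.842 / 4.3321 = 286.2002 keV

(Intermediate values are shown rounded; full precision is carried through to the final answer.)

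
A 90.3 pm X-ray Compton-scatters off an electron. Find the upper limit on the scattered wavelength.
95.1526 pm (at θ = 180°)

The Compton shift is Δλ = λ_C(1 − cos θ).

Since cos θ ranges from −1 to 1, the factor (1 − cos θ) ranges from 0 to 2; the maximum shift occurs at θ = 180° (backscattering):
Δλ_max = 2λ_C = 2 × 2.4263 pm = 4.8526 pm

Maximum scattered wavelength:
λ'_max = λ₀ + Δλ_max = 90.3 + 4.8526 = 95.1526 pm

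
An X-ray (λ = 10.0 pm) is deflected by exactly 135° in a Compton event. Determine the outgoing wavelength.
14.1420 pm

Using the Compton formula: λ' = λ + λ_C(1 − cos θ)

For θ = 135°, cos θ = -√2/2 (exact) ≈ -0.7071, so:
1 − cos 135° = 1 − (-√2/2) ≈ 1.7071

Δλ = λ_C × 1.7071 = 2.4263 × 1.7071 = 4.1420 pm

λ' = 10.0 + 4.1420 = 14.1420 pm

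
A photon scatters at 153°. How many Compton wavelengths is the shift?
1.8910 λ_C

The Compton shift formula is:
Δλ = λ_C(1 - cos θ)

Dividing both sides by λ_C:
Δλ/λ_C = 1 - cos θ

For θ = 153°:
Δλ/λ_C = 1 - cos(153°)
Δλ/λ_C = 1 - -0.8910
Δλ/λ_C = 1.8910

This means the shift is 1.8910 × λ_C = 4.5882 pm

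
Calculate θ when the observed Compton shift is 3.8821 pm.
126.87°

From the Compton formula Δλ = λ_C(1 - cos θ), we can solve for θ:

cos θ = 1 - Δλ/λ_C

Given:
- Δλ = 3.8821 pm
- λ_C = h/(m_e·c) ≈ 2.42631024 pm

cos θ = 1 - 3.8821/2.42631024
cos θ = 1 - 1.600001
cos θ = -0.600001

θ = arccos(-0.600001)
θ = 126.87°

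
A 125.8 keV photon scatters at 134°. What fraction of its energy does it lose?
0.2944 (or 29.44%)

Calculate initial and final photon energies:

Initial: E₀ = 125.8 keV → λ₀ = 9.8557 pm
Compton shift: Δλ = 4.1118 pm
Final wavelength: λ' = 13.9674 pm
Final energy: E' = 88.7667 keV

Fractional energy loss:
(E₀ - E')/E₀ = (125.8000 - 88.7667)/125.8000
= 37.0333/125.8000
= 0.2944
= 29.44%

(Intermediate values are shown rounded; full precision is carried through to the final answer.)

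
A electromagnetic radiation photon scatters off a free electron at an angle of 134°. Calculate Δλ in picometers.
4.1118 pm

Using the Compton scattering formula:
Δλ = λ_C(1 - cos θ)

where λ_C = h/(m_e·c) ≈ 2.4263 pm is the Compton wavelength of an electron.

For θ = 134°:
cos(134°) = -0.6947
1 - cos(134°) = 1.6947

Δλ = 2.4263 × 1.6947
Δλ = 4.1118 pm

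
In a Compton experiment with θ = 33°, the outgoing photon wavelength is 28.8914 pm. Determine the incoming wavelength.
28.5000 pm

From λ' = λ + Δλ, we have λ = λ' - Δλ

First calculate the Compton shift:
Δλ = λ_C(1 - cos θ)
Δλ = 2.4263 × (1 - cos(33°))
Δλ = 2.4263 × 0.1613
Δλ = 0.3914 pm

Initial wavelength:
λ = λ' - Δλ
λ = 28.8914 - 0.3914
λ = 28.5000 pm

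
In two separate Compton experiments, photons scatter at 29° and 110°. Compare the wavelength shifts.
110° produces the larger shift by a factor of 10.704

Calculate both shifts using Δλ = λ_C(1 - cos θ):

For θ₁ = 29°:
Δλ₁ = 2.4263 × (1 - cos(29°))
Δλ₁ = 2.4263 × 0.1254
Δλ₁ = 0.3042 pm

For θ₂ = 110°:
Δλ₂ = 2.4263 × (1 - cos(110°))
Δλ₂ = 2.4263 × 1.3420
Δλ₂ = 3.2562 pm

The 110° angle produces the larger shift.
Ratio: 3.2562/0.3042 = 10.704

(Intermediate values are shown rounded; full precision is carried through to the final answer.)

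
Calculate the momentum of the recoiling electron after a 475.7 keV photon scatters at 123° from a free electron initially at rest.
3.2308e-22 kg·m/s

The electron is initially at rest, so by conservation of momentum:
p⃗_e = p⃗₀ − p⃗'  (incident photon momentum minus scattered photon momentum)

Photon momentum magnitudes (p = h/λ = E/c):
λ₀ = hc/E₀ = 2.6064 pm → p₀ = h/λ₀ = 2.5423e-22 kg·m/s
Δλ = λ_C(1 − cos 123°) = 3.7478 pm
λ' = 6.3541 pm → p' = h/λ' = 1.0428e-22 kg·m/s

The scattered photon makes angle θ = 123° with the incident direction, so by the law of cosines:
|p⃗_e|² = p₀² + p'² − 2p₀p'cos θ
|p⃗_e|² = (2.5423e-22)² + (1.0428e-22)² − 2·2.5423e-22·1.0428e-22·cos(123°)
|p⃗_e| = 3.2308e-22 kg·m/s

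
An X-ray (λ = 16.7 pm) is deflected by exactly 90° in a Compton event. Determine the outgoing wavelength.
19.1263 pm

Using the Compton formula: λ' = λ + λ_C(1 − cos θ)

For θ = 90°, cos θ = 0 (exact) = 0.0000, so:
1 − cos 90° = 1 − (0) = 1.0000

Δλ = λ_C × 1.0000 = 2.4263 × 1.0000 = 2.4263 pm

λ' = 16.7 + 2.4263 = 19.1263 pm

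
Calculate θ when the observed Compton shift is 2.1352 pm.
83.11°

From the Compton formula Δλ = λ_C(1 - cos θ), we can solve for θ:

cos θ = 1 - Δλ/λ_C

Given:
- Δλ = 2.1352 pm
- λ_C = h/(m_e·c) ≈ 2.42631024 pm

cos θ = 1 - 2.1352/2.42631024
cos θ = 1 - 0.880019
cos θ = 0.119981

θ = arccos(0.119981)
θ = 83.11°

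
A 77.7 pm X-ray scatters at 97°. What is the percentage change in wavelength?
3.5032%

Calculate the Compton shift:
Δλ = λ_C(1 - cos(97°))
Δλ = 2.4263 × (1 - cos(97°))
Δλ = 2.4263 × 1.1219
Δλ = 2.7220 pm

Percentage change:
(Δλ/λ₀) × 100 = (2.7220/77.7) × 100
= 3.5032%

(Intermediate values are shown rounded; full precision is carried through to the final answer.)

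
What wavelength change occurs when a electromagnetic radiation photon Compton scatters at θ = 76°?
1.8393 pm

Using the Compton scattering formula:
Δλ = λ_C(1 - cos θ)

where λ_C = h/(m_e·c) ≈ 2.4263 pm is the Compton wavelength of an electron.

For θ = 76°:
cos(76°) = 0.2419
1 - cos(76°) = 0.7581

Δλ = 2.4263 × 0.7581
Δλ = 1.8393 pm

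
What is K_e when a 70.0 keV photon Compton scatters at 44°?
2.5916 keV

By energy conservation: K_e = E_initial - E_final

First find the scattered photon energy:
Initial wavelength: λ = hc/E = 17.7120 pm
Compton shift: Δλ = λ_C(1 - cos(44°)) = 0.6810 pm
Final wavelength: λ' = 17.7120 + 0.6810 = 18.3930 pm
Final photon energy: E' = hc/λ' = 67.4084 keV

Electron kinetic energy:
K_e = E - E' = 70.0000 - 67.4084 = 2.5916 keV

(Intermediate values are shown rounded; full precision is carried through to the final answer.)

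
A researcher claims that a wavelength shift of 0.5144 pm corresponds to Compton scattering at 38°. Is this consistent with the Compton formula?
Yes, consistent

Calculate the expected shift for θ = 38°:

Δλ_expected = λ_C(1 - cos(38°))
Δλ_expected = 2.4263 × (1 - cos(38°))
Δλ_expected = 2.4263 × 0.2120
Δλ_expected = 0.5144 pm

Given shift: 0.5144 pm
Expected shift: 0.5144 pm
Difference: 0.0000 pm

The values match. This is consistent with Compton scattering at the stated angle.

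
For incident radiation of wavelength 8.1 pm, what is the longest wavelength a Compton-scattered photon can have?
12.9526 pm (at θ = 180°)

The Compton shift is Δλ = λ_C(1 − cos θ).

Since cos θ ranges from −1 to 1, the factor (1 − cos θ) ranges from 0 to 2; the maximum shift occurs at θ = 180° (backscattering):
Δλ_max = 2λ_C = 2 × 2.4263 pm = 4.8526 pm

Maximum scattered wavelength:
λ'_max = λ₀ + Δλ_max = 8.1 + 4.8526 = 12.9526 pm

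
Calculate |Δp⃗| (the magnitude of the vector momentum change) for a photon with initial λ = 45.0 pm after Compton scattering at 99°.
2.1743e-23 kg·m/s

Photon momentum magnitude is p = h/λ.

Initial momentum:
p₀ = h/λ = 6.6261e-34/4.5000e-11 = 1.4725e-23 kg·m/s

After scattering:
λ' = λ + Δλ = 45.0 + 2.8059 = 47.8059 pm
p' = h/λ' = 6.6261e-34/4.7806e-11 = 1.3860e-23 kg·m/s

Momentum is a vector; the scattered photon's direction makes angle θ = 99° with the incident direction. The magnitude of the vector change Δp⃗ = p⃗₀ − p⃗' is found from the law of cosines:
|Δp⃗|² = p₀² + p'² − 2p₀p'cos θ
|Δp⃗|² = (1.4725e-23)² + (1.3860e-23)² − 2·1.4725e-23·1.3860e-23·cos(99°)
|Δp⃗| = 2.1743e-23 kg·m/s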